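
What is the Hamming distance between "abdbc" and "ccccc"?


Comparing "abdbc" and "ccccc" position by position:
  Position 0: 'a' vs 'c' => differ
  Position 1: 'b' vs 'c' => differ
  Position 2: 'd' vs 'c' => differ
  Position 3: 'b' vs 'c' => differ
  Position 4: 'c' vs 'c' => same
Total differences (Hamming distance): 4

4


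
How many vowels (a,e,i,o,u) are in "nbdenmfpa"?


Input: nbdenmfpa
Checking each character:
  'n' at position 0: consonant
  'b' at position 1: consonant
  'd' at position 2: consonant
  'e' at position 3: vowel (running total: 1)
  'n' at position 4: consonant
  'm' at position 5: consonant
  'f' at position 6: consonant
  'p' at position 7: consonant
  'a' at position 8: vowel (running total: 2)
Total vowels: 2

2


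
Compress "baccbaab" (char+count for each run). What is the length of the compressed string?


Input: baccbaab
Runs:
  'b' x 1 => "b1"
  'a' x 1 => "a1"
  'c' x 2 => "c2"
  'b' x 1 => "b1"
  'a' x 2 => "a2"
  'b' x 1 => "b1"
Compressed: "b1a1c2b1a2b1"
Compressed length: 12

12


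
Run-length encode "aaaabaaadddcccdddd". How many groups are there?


Input: aaaabaaadddcccdddd
Scanning for consecutive runs:
  Group 1: 'a' x 4 (positions 0-3)
  Group 2: 'b' x 1 (positions 4-4)
  Group 3: 'a' x 3 (positions 5-7)
  Group 4: 'd' x 3 (positions 8-10)
  Group 5: 'c' x 3 (positions 11-13)
  Group 6: 'd' x 4 (positions 14-17)
Total groups: 6

6


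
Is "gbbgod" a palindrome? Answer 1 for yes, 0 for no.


Input: gbbgod
Reversed: dogbbg
  Compare pos 0 ('g') with pos 5 ('d'): MISMATCH
  Compare pos 1 ('b') with pos 4 ('o'): MISMATCH
  Compare pos 2 ('b') with pos 3 ('g'): MISMATCH
Result: not a palindrome

0


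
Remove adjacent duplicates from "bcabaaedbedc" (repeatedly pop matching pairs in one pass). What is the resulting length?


Input: bcabaaedbedc
Stack-based adjacent duplicate removal:
  Read 'b': push. Stack: b
  Read 'c': push. Stack: bc
  Read 'a': push. Stack: bca
  Read 'b': push. Stack: bcab
  Read 'a': push. Stack: bcaba
  Read 'a': matches stack top 'a' => pop. Stack: bcab
  Read 'e': push. Stack: bcabe
  Read 'd': push. Stack: bcabed
  Read 'b': push. Stack: bcabedb
  Read 'e': push. Stack: bcabedbe
  Read 'd': push. Stack: bcabedbed
  Read 'c': push. Stack: bcabedbedc
Final stack: "bcabedbedc" (length 10)

10


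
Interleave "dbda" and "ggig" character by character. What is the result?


Interleaving "dbda" and "ggig":
  Position 0: 'd' from first, 'g' from second => "dg"
  Position 1: 'b' from first, 'g' from second => "bg"
  Position 2: 'd' from first, 'i' from second => "di"
  Position 3: 'a' from first, 'g' from second => "ag"
Result: dgbgdiag

dgbgdiag


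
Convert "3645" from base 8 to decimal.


Input: "3645" in base 8
Positional expansion:
  Digit '3' (value 3) x 8^3 = 1536
  Digit '6' (value 6) x 8^2 = 384
  Digit '4' (value 4) x 8^1 = 32
  Digit '5' (value 5) x 8^0 = 5
Sum = 1957

1957


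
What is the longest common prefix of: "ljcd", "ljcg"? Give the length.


Words: ljcd, ljcg
  Position 0: all 'l' => match
  Position 1: all 'j' => match
  Position 2: all 'c' => match
  Position 3: ('d', 'g') => mismatch, stop
LCP = "ljc" (length 3)

3


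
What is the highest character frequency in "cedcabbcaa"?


Input: cedcabbcaa
Character counts:
  'a': 3
  'b': 2
  'c': 3
  'd': 1
  'e': 1
Maximum frequency: 3

3


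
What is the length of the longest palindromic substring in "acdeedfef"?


Input: "acdeedfef"
Checking substrings for palindromes:
  [2:6] "deed" (len 4) => palindrome
  [6:9] "fef" (len 3) => palindrome
  [3:5] "ee" (len 2) => palindrome
Longest palindromic substring: "deed" with length 4

4


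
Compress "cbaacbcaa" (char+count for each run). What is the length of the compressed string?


Input: cbaacbcaa
Runs:
  'c' x 1 => "c1"
  'b' x 1 => "b1"
  'a' x 2 => "a2"
  'c' x 1 => "c1"
  'b' x 1 => "b1"
  'c' x 1 => "c1"
  'a' x 2 => "a2"
Compressed: "c1b1a2c1b1c1a2"
Compressed length: 14

14


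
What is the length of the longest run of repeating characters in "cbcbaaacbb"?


Input: "cbcbaaacbb"
Scanning for longest run:
  Position 1 ('b'): new char, reset run to 1
  Position 2 ('c'): new char, reset run to 1
  Position 3 ('b'): new char, reset run to 1
  Position 4 ('a'): new char, reset run to 1
  Position 5 ('a'): continues run of 'a', length=2
  Position 6 ('a'): continues run of 'a', length=3
  Position 7 ('c'): new char, reset run to 1
  Position 8 ('b'): new char, reset run to 1
  Position 9 ('b'): continues run of 'b', length=2
Longest run: 'a' with length 3

3


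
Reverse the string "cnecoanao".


Input: cnecoanao
Reading characters right to left:
  Position 8: 'o'
  Position 7: 'a'
  Position 6: 'n'
  Position 5: 'a'
  Position 4: 'o'
  Position 3: 'c'
  Position 2: 'e'
  Position 1: 'n'
  Position 0: 'c'
Reversed: oanaocenc

oanaocenc


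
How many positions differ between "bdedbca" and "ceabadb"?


Comparing "bdedbca" and "ceabadb" position by position:
  Position 0: 'b' vs 'c' => DIFFER
  Position 1: 'd' vs 'e' => DIFFER
  Position 2: 'e' vs 'a' => DIFFER
  Position 3: 'd' vs 'b' => DIFFER
  Position 4: 'b' vs 'a' => DIFFER
  Position 5: 'c' vs 'd' => DIFFER
  Position 6: 'a' vs 'b' => DIFFER
Positions that differ: 7

7


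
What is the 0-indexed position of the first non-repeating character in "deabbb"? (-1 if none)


Input: deabbb
Character frequencies:
  'a': 1
  'b': 3
  'd': 1
  'e': 1
Scanning left to right for freq == 1:
  Position 0 ('d'): unique! => answer = 0

0


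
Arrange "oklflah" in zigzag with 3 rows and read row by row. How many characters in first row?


Zigzag "oklflah" into 3 rows:
Placing characters:
  'o' => row 0
  'k' => row 1
  'l' => row 2
  'f' => row 1
  'l' => row 0
  'a' => row 1
  'h' => row 2
Rows:
  Row 0: "ol"
  Row 1: "kfa"
  Row 2: "lh"
First row length: 2

2


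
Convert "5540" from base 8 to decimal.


Input: "5540" in base 8
Positional expansion:
  Digit '5' (value 5) x 8^3 = 2560
  Digit '5' (value 5) x 8^2 = 320
  Digit '4' (value 4) x 8^1 = 32
  Digit '0' (value 0) x 8^0 = 0
Sum = 2912

2912


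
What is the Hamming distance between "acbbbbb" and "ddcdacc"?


Comparing "acbbbbb" and "ddcdacc" position by position:
  Position 0: 'a' vs 'd' => differ
  Position 1: 'c' vs 'd' => differ
  Position 2: 'b' vs 'c' => differ
  Position 3: 'b' vs 'd' => differ
  Position 4: 'b' vs 'a' => differ
  Position 5: 'b' vs 'c' => differ
  Position 6: 'b' vs 'c' => differ
Total differences (Hamming distance): 7

7


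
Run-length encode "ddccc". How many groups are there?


Input: ddccc
Scanning for consecutive runs:
  Group 1: 'd' x 2 (positions 0-1)
  Group 2: 'c' x 3 (positions 2-4)
Total groups: 2

2


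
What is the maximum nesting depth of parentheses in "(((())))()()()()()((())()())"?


Input: "(((())))()()()()()((())()())"
Tracking depth:
  Position 0 '(': depth becomes 1
  Position 1 '(': depth becomes 2
  Position 2 '(': depth becomes 3
  Position 3 '(': depth becomes 4
  Position 4 ')': depth becomes 3
  Position 5 ')': depth becomes 2
  Position 6 ')': depth becomes 1
  Position 7 ')': depth becomes 0
  Position 8 '(': depth becomes 1
  Position 9 ')': depth becomes 0
  Position 10 '(': depth becomes 1
  Position 11 ')': depth becomes 0
  Position 12 '(': depth becomes 1
  Position 13 ')': depth becomes 0
  Position 14 '(': depth becomes 1
  Position 15 ')': depth becomes 0
  Position 16 '(': depth becomes 1
  Position 17 ')': depth becomes 0
  Position 18 '(': depth becomes 1
  Position 19 '(': depth becomes 2
  Position 20 '(': depth becomes 3
  Position 21 ')': depth becomes 2
  Position 22 ')': depth becomes 1
  Position 23 '(': depth becomes 2
  Position 24 ')': depth becomes 1
  Position 25 '(': depth becomes 2
  Position 26 ')': depth becomes 1
  Position 27 ')': depth becomes 0
Maximum depth reached: 4

4


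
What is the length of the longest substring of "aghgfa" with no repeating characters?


Input: "aghgfa"
Sliding window (track last position of each char):
  Position 0 ('a'): window [0,0] length 1 -- new best
  Position 1 ('g'): window [0,1] length 2 -- new best
  Position 2 ('h'): window [0,2] length 3 -- new best
  Position 3 ('g'): repeat (last at 1), move window start to 2
  Position 3 ('g'): window [2,3] length 2
  Position 4 ('f'): window [2,4] length 3
  Position 5 ('a'): window [2,5] length 4 -- new best
Longest substring with no repeats: "hgfa" with length 4

4


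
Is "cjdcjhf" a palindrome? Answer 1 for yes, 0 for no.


Input: cjdcjhf
Reversed: fhjcdjc
  Compare pos 0 ('c') with pos 6 ('f'): MISMATCH
  Compare pos 1 ('j') with pos 5 ('h'): MISMATCH
  Compare pos 2 ('d') with pos 4 ('j'): MISMATCH
Result: not a palindrome

0


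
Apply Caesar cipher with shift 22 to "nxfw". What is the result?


Caesar cipher: shift "nxfw" by 22
  'n' (pos 13) + 22 = pos 9 = 'j'
  'x' (pos 23) + 22 = pos 19 = 't'
  'f' (pos 5) + 22 = pos 1 = 'b'
  'w' (pos 22) + 22 = pos 18 = 's'
Result: jtbs

jtbs


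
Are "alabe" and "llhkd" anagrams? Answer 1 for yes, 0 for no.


Strings: "alabe", "llhkd"
Sorted first:  aabel
Sorted second: dhkll
Differ at position 0: 'a' vs 'd' => not anagrams

0


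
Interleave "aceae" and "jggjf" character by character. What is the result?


Interleaving "aceae" and "jggjf":
  Position 0: 'a' from first, 'j' from second => "aj"
  Position 1: 'c' from first, 'g' from second => "cg"
  Position 2: 'e' from first, 'g' from second => "eg"
  Position 3: 'a' from first, 'j' from second => "aj"
  Position 4: 'e' from first, 'f' from second => "ef"
Result: ajcgegajef

ajcgegajef


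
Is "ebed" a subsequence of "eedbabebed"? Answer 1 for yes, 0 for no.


Check if "ebed" is a subsequence of "eedbabebed"
Greedy scan:
  Position 0 ('e'): matches sub[0] = 'e'
  Position 1 ('e'): no match needed
  Position 2 ('d'): no match needed
  Position 3 ('b'): matches sub[1] = 'b'
  Position 4 ('a'): no match needed
  Position 5 ('b'): no match needed
  Position 6 ('e'): matches sub[2] = 'e'
  Position 7 ('b'): no match needed
  Position 8 ('e'): no match needed
  Position 9 ('d'): matches sub[3] = 'd'
All 4 characters matched => is a subsequence

1


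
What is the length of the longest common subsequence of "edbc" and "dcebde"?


LCS of "edbc" and "dcebde"
DP table:
           d    c    e    b    d    e
      0    0    0    0    0    0    0
  e   0    0    0    1    1    1    1
  d   0    1    1    1    1    2    2
  b   0    1    1    1    2    2    2
  c   0    1    2    2    2    2    2
LCS length = dp[4][6] = 2

2


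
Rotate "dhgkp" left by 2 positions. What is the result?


Input: "dhgkp", rotate left by 2
First 2 characters: "dh"
Remaining characters: "gkp"
Concatenate remaining + first: "gkp" + "dh" = "gkpdh"

gkpdh


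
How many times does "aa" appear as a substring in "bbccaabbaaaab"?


Searching for "aa" in "bbccaabbaaaab"
Scanning each position:
  Position 0: "bb" => no
  Position 1: "bc" => no
  Position 2: "cc" => no
  Position 3: "ca" => no
  Position 4: "aa" => MATCH
  Position 5: "ab" => no
  Position 6: "bb" => no
  Position 7: "ba" => no
  Position 8: "aa" => MATCH
  Position 9: "aa" => MATCH
  Position 10: "aa" => MATCH
  Position 11: "ab" => no
Total occurrences: 4

4


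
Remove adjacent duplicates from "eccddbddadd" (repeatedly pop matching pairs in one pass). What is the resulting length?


Input: eccddbddadd
Stack-based adjacent duplicate removal:
  Read 'e': push. Stack: e
  Read 'c': push. Stack: ec
  Read 'c': matches stack top 'c' => pop. Stack: e
  Read 'd': push. Stack: ed
  Read 'd': matches stack top 'd' => pop. Stack: e
  Read 'b': push. Stack: eb
  Read 'd': push. Stack: ebd
  Read 'd': matches stack top 'd' => pop. Stack: eb
  Read 'a': push. Stack: eba
  Read 'd': push. Stack: ebad
  Read 'd': matches stack top 'd' => pop. Stack: eba
Final stack: "eba" (length 3)

3


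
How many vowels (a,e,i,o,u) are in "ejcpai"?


Input: ejcpai
Checking each character:
  'e' at position 0: vowel (running total: 1)
  'j' at position 1: consonant
  'c' at position 2: consonant
  'p' at position 3: consonant
  'a' at position 4: vowel (running total: 2)
  'i' at position 5: vowel (running total: 3)
Total vowels: 3

3


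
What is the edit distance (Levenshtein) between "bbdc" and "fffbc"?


Computing edit distance: "bbdc" -> "fffbc"
DP table:
           f    f    f    b    c
      0    1    2    3    4    5
  b   1    1    2    3    3    4
  b   2    2    2    3    3    4
  d   3    3    3    3    4    4
  c   4    4    4    4    4    4
Edit distance = dp[4][5] = 4

4


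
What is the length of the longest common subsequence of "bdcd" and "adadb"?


LCS of "bdcd" and "adadb"
DP table:
           a    d    a    d    b
      0    0    0    0    0    0
  b   0    0    0    0    0    1
  d   0    0    1    1    1    1
  c   0    0    1    1    1    1
  d   0    0    1    1    2    2
LCS length = dp[4][5] = 2

2


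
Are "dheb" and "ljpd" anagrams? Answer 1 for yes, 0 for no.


Strings: "dheb", "ljpd"
Sorted first:  bdeh
Sorted second: djlp
Differ at position 0: 'b' vs 'd' => not anagrams

0


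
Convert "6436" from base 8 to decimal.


Input: "6436" in base 8
Positional expansion:
  Digit '6' (value 6) x 8^3 = 3072
  Digit '4' (value 4) x 8^2 = 256
  Digit '3' (value 3) x 8^1 = 24
  Digit '6' (value 6) x 8^0 = 6
Sum = 3358

3358


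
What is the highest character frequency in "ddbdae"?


Input: ddbdae
Character counts:
  'a': 1
  'b': 1
  'd': 3
  'e': 1
Maximum frequency: 3

3


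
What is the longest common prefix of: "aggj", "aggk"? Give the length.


Words: aggj, aggk
  Position 0: all 'a' => match
  Position 1: all 'g' => match
  Position 2: all 'g' => match
  Position 3: ('j', 'k') => mismatch, stop
LCP = "agg" (length 3)

3


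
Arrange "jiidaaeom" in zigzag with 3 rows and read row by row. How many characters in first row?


Zigzag "jiidaaeom" into 3 rows:
Placing characters:
  'j' => row 0
  'i' => row 1
  'i' => row 2
  'd' => row 1
  'a' => row 0
  'a' => row 1
  'e' => row 2
  'o' => row 1
  'm' => row 0
Rows:
  Row 0: "jam"
  Row 1: "idao"
  Row 2: "ie"
First row length: 3

3


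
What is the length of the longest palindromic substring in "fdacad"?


Input: "fdacad"
Checking substrings for palindromes:
  [1:6] "dacad" (len 5) => palindrome
  [2:5] "aca" (len 3) => palindrome
Longest palindromic substring: "dacad" with length 5

5


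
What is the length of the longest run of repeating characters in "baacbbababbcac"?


Input: "baacbbababbcac"
Scanning for longest run:
  Position 1 ('a'): new char, reset run to 1
  Position 2 ('a'): continues run of 'a', length=2
  Position 3 ('c'): new char, reset run to 1
  Position 4 ('b'): new char, reset run to 1
  Position 5 ('b'): continues run of 'b', length=2
  Position 6 ('a'): new char, reset run to 1
  Position 7 ('b'): new char, reset run to 1
  Position 8 ('a'): new char, reset run to 1
  Position 9 ('b'): new char, reset run to 1
  Position 10 ('b'): continues run of 'b', length=2
  Position 11 ('c'): new char, reset run to 1
  Position 12 ('a'): new char, reset run to 1
  Position 13 ('c'): new char, reset run to 1
Longest run: 'a' with length 2

2


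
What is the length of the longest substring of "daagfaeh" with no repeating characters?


Input: "daagfaeh"
Sliding window (track last position of each char):
  Position 0 ('d'): window [0,0] length 1 -- new best
  Position 1 ('a'): window [0,1] length 2 -- new best
  Position 2 ('a'): repeat (last at 1), move window start to 2
  Position 2 ('a'): window [2,2] length 1
  Position 3 ('g'): window [2,3] length 2
  Position 4 ('f'): window [2,4] length 3 -- new best
  Position 5 ('a'): repeat (last at 2), move window start to 3
  Position 5 ('a'): window [3,5] length 3
  Position 6 ('e'): window [3,6] length 4 -- new best
  Position 7 ('h'): window [3,7] length 5 -- new best
Longest substring with no repeats: "gfaeh" with length 5

5


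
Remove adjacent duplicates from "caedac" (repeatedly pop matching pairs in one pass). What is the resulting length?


Input: caedac
Stack-based adjacent duplicate removal:
  Read 'c': push. Stack: c
  Read 'a': push. Stack: ca
  Read 'e': push. Stack: cae
  Read 'd': push. Stack: caed
  Read 'a': push. Stack: caeda
  Read 'c': push. Stack: caedac
Final stack: "caedac" (length 6)

6


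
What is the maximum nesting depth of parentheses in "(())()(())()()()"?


Input: "(())()(())()()()"
Tracking depth:
  Position 0 '(': depth becomes 1
  Position 1 '(': depth becomes 2
  Position 2 ')': depth becomes 1
  Position 3 ')': depth becomes 0
  Position 4 '(': depth becomes 1
  Position 5 ')': depth becomes 0
  Position 6 '(': depth becomes 1
  Position 7 '(': depth becomes 2
  Position 8 ')': depth becomes 1
  Position 9 ')': depth becomes 0
  Position 10 '(': depth becomes 1
  Position 11 ')': depth becomes 0
  Position 12 '(': depth becomes 1
  Position 13 ')': depth becomes 0
  Position 14 '(': depth becomes 1
  Position 15 ')': depth becomes 0
Maximum depth reached: 2

2


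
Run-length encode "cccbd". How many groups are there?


Input: cccbd
Scanning for consecutive runs:
  Group 1: 'c' x 3 (positions 0-2)
  Group 2: 'b' x 1 (positions 3-3)
  Group 3: 'd' x 1 (positions 4-4)
Total groups: 3

3


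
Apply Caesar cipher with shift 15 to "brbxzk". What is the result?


Caesar cipher: shift "brbxzk" by 15
  'b' (pos 1) + 15 = pos 16 = 'q'
  'r' (pos 17) + 15 = pos 6 = 'g'
  'b' (pos 1) + 15 = pos 16 = 'q'
  'x' (pos 23) + 15 = pos 12 = 'm'
  'z' (pos 25) + 15 = pos 14 = 'o'
  'k' (pos 10) + 15 = pos 25 = 'z'
Result: qgqmoz

qgqmoz


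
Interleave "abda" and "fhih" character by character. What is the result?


Interleaving "abda" and "fhih":
  Position 0: 'a' from first, 'f' from second => "af"
  Position 1: 'b' from first, 'h' from second => "bh"
  Position 2: 'd' from first, 'i' from second => "di"
  Position 3: 'a' from first, 'h' from second => "ah"
Result: afbhdiah

afbhdiah


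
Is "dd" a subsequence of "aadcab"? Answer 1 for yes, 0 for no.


Check if "dd" is a subsequence of "aadcab"
Greedy scan:
  Position 0 ('a'): no match needed
  Position 1 ('a'): no match needed
  Position 2 ('d'): matches sub[0] = 'd'
  Position 3 ('c'): no match needed
  Position 4 ('a'): no match needed
  Position 5 ('b'): no match needed
Only matched 1/2 characters => not a subsequence

0


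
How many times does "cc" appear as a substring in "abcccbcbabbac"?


Searching for "cc" in "abcccbcbabbac"
Scanning each position:
  Position 0: "ab" => no
  Position 1: "bc" => no
  Position 2: "cc" => MATCH
  Position 3: "cc" => MATCH
  Position 4: "cb" => no
  Position 5: "bc" => no
  Position 6: "cb" => no
  Position 7: "ba" => no
  Position 8: "ab" => no
  Position 9: "bb" => no
  Position 10: "ba" => no
  Position 11: "ac" => no
Total occurrences: 2

2


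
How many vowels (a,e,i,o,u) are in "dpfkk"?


Input: dpfkk
Checking each character:
  'd' at position 0: consonant
  'p' at position 1: consonant
  'f' at position 2: consonant
  'k' at position 3: consonant
  'k' at position 4: consonant
Total vowels: 0

0


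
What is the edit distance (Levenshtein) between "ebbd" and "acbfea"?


Computing edit distance: "ebbd" -> "acbfea"
DP table:
           a    c    b    f    e    a
      0    1    2    3    4    5    6
  e   1    1    2    3    4    4    5
  b   2    2    2    2    3    4    5
  b   3    3    3    2    3    4    5
  d   4    4    4    3    3    4    5
Edit distance = dp[4][6] = 5

5


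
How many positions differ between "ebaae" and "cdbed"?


Comparing "ebaae" and "cdbed" position by position:
  Position 0: 'e' vs 'c' => DIFFER
  Position 1: 'b' vs 'd' => DIFFER
  Position 2: 'a' vs 'b' => DIFFER
  Position 3: 'a' vs 'e' => DIFFER
  Position 4: 'e' vs 'd' => DIFFER
Positions that differ: 5

5


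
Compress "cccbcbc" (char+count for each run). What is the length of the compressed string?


Input: cccbcbc
Runs:
  'c' x 3 => "c3"
  'b' x 1 => "b1"
  'c' x 1 => "c1"
  'b' x 1 => "b1"
  'c' x 1 => "c1"
Compressed: "c3b1c1b1c1"
Compressed length: 10

10


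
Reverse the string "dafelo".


Input: dafelo
Reading characters right to left:
  Position 5: 'o'
  Position 4: 'l'
  Position 3: 'e'
  Position 2: 'f'
  Position 1: 'a'
  Position 0: 'd'
Reversed: olefad

olefad


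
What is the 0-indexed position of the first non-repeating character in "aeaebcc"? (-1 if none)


Input: aeaebcc
Character frequencies:
  'a': 2
  'b': 1
  'c': 2
  'e': 2
Scanning left to right for freq == 1:
  Position 0 ('a'): freq=2, skip
  Position 1 ('e'): freq=2, skip
  Position 2 ('a'): freq=2, skip
  Position 3 ('e'): freq=2, skip
  Position 4 ('b'): unique! => answer = 4

4


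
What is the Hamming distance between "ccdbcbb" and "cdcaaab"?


Comparing "ccdbcbb" and "cdcaaab" position by position:
  Position 0: 'c' vs 'c' => same
  Position 1: 'c' vs 'd' => differ
  Position 2: 'd' vs 'c' => differ
  Position 3: 'b' vs 'a' => differ
  Position 4: 'c' vs 'a' => differ
  Position 5: 'b' vs 'a' => differ
  Position 6: 'b' vs 'b' => same
Total differences (Hamming distance): 5

5


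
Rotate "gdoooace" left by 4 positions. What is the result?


Input: "gdoooace", rotate left by 4
First 4 characters: "gdoo"
Remaining characters: "oace"
Concatenate remaining + first: "oace" + "gdoo" = "oacegdoo"

oacegdoo


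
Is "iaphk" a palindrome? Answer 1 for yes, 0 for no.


Input: iaphk
Reversed: khpai
  Compare pos 0 ('i') with pos 4 ('k'): MISMATCH
  Compare pos 1 ('a') with pos 3 ('h'): MISMATCH
Result: not a palindrome

0


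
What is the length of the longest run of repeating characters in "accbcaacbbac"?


Input: "accbcaacbbac"
Scanning for longest run:
  Position 1 ('c'): new char, reset run to 1
  Position 2 ('c'): continues run of 'c', length=2
  Position 3 ('b'): new char, reset run to 1
  Position 4 ('c'): new char, reset run to 1
  Position 5 ('a'): new char, reset run to 1
  Position 6 ('a'): continues run of 'a', length=2
  Position 7 ('c'): new char, reset run to 1
  Position 8 ('b'): new char, reset run to 1
  Position 9 ('b'): continues run of 'b', length=2
  Position 10 ('a'): new char, reset run to 1
  Position 11 ('c'): new char, reset run to 1
Longest run: 'c' with length 2

2


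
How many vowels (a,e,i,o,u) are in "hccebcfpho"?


Input: hccebcfpho
Checking each character:
  'h' at position 0: consonant
  'c' at position 1: consonant
  'c' at position 2: consonant
  'e' at position 3: vowel (running total: 1)
  'b' at position 4: consonant
  'c' at position 5: consonant
  'f' at position 6: consonant
  'p' at position 7: consonant
  'h' at position 8: consonant
  'o' at position 9: vowel (running total: 2)
Total vowels: 2

2


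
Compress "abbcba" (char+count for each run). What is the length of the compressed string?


Input: abbcba
Runs:
  'a' x 1 => "a1"
  'b' x 2 => "b2"
  'c' x 1 => "c1"
  'b' x 1 => "b1"
  'a' x 1 => "a1"
Compressed: "a1b2c1b1a1"
Compressed length: 10

10


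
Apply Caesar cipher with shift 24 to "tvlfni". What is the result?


Caesar cipher: shift "tvlfni" by 24
  't' (pos 19) + 24 = pos 17 = 'r'
  'v' (pos 21) + 24 = pos 19 = 't'
  'l' (pos 11) + 24 = pos 9 = 'j'
  'f' (pos 5) + 24 = pos 3 = 'd'
  'n' (pos 13) + 24 = pos 11 = 'l'
  'i' (pos 8) + 24 = pos 6 = 'g'
Result: rtjdlg

rtjdlg


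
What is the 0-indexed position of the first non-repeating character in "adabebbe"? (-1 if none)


Input: adabebbe
Character frequencies:
  'a': 2
  'b': 3
  'd': 1
  'e': 2
Scanning left to right for freq == 1:
  Position 0 ('a'): freq=2, skip
  Position 1 ('d'): unique! => answer = 1

1


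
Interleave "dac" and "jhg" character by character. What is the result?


Interleaving "dac" and "jhg":
  Position 0: 'd' from first, 'j' from second => "dj"
  Position 1: 'a' from first, 'h' from second => "ah"
  Position 2: 'c' from first, 'g' from second => "cg"
Result: djahcg

djahcg


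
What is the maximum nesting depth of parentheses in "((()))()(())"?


Input: "((()))()(())"
Tracking depth:
  Position 0 '(': depth becomes 1
  Position 1 '(': depth becomes 2
  Position 2 '(': depth becomes 3
  Position 3 ')': depth becomes 2
  Position 4 ')': depth becomes 1
  Position 5 ')': depth becomes 0
  Position 6 '(': depth becomes 1
  Position 7 ')': depth becomes 0
  Position 8 '(': depth becomes 1
  Position 9 '(': depth becomes 2
  Position 10 ')': depth becomes 1
  Position 11 ')': depth becomes 0
Maximum depth reached: 3

3


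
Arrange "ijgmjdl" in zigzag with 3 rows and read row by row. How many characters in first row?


Zigzag "ijgmjdl" into 3 rows:
Placing characters:
  'i' => row 0
  'j' => row 1
  'g' => row 2
  'm' => row 1
  'j' => row 0
  'd' => row 1
  'l' => row 2
Rows:
  Row 0: "ij"
  Row 1: "jmd"
  Row 2: "gl"
First row length: 2

2


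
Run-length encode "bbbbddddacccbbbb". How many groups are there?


Input: bbbbddddacccbbbb
Scanning for consecutive runs:
  Group 1: 'b' x 4 (positions 0-3)
  Group 2: 'd' x 4 (positions 4-7)
  Group 3: 'a' x 1 (positions 8-8)
  Group 4: 'c' x 3 (positions 9-11)
  Group 5: 'b' x 4 (positions 12-15)
Total groups: 5

5


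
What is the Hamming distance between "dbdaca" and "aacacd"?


Comparing "dbdaca" and "aacacd" position by position:
  Position 0: 'd' vs 'a' => differ
  Position 1: 'b' vs 'a' => differ
  Position 2: 'd' vs 'c' => differ
  Position 3: 'a' vs 'a' => same
  Position 4: 'c' vs 'c' => same
  Position 5: 'a' vs 'd' => differ
Total differences (Hamming distance): 4

4


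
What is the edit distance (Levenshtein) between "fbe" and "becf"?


Computing edit distance: "fbe" -> "becf"
DP table:
           b    e    c    f
      0    1    2    3    4
  f   1    1    2    3    3
  b   2    1    2    3    4
  e   3    2    1    2    3
Edit distance = dp[3][4] = 3

3


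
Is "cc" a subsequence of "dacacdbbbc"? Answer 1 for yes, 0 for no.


Check if "cc" is a subsequence of "dacacdbbbc"
Greedy scan:
  Position 0 ('d'): no match needed
  Position 1 ('a'): no match needed
  Position 2 ('c'): matches sub[0] = 'c'
  Position 3 ('a'): no match needed
  Position 4 ('c'): matches sub[1] = 'c'
  Position 5 ('d'): no match needed
  Position 6 ('b'): no match needed
  Position 7 ('b'): no match needed
  Position 8 ('b'): no match needed
  Position 9 ('c'): no match needed
All 2 characters matched => is a subsequence

1


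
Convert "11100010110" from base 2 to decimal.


Input: "11100010110" in base 2
Positional expansion:
  Digit '1' (value 1) x 2^10 = 1024
  Digit '1' (value 1) x 2^9 = 512
  Digit '1' (value 1) x 2^8 = 256
  Digit '0' (value 0) x 2^7 = 0
  Digit '0' (value 0) x 2^6 = 0
  Digit '0' (value 0) x 2^5 = 0
  Digit '1' (value 1) x 2^4 = 16
  Digit '0' (value 0) x 2^3 = 0
  Digit '1' (value 1) x 2^2 = 4
  Digit '1' (value 1) x 2^1 = 2
  Digit '0' (value 0) x 2^0 = 0
Sum = 1814

1814


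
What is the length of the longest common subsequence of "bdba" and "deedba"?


LCS of "bdba" and "deedba"
DP table:
           d    e    e    d    b    a
      0    0    0    0    0    0    0
  b   0    0    0    0    0    1    1
  d   0    1    1    1    1    1    1
  b   0    1    1    1    1    2    2
  a   0    1    1    1    1    2    3
LCS length = dp[4][6] = 3

3


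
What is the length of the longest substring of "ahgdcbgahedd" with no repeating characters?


Input: "ahgdcbgahedd"
Sliding window (track last position of each char):
  Position 0 ('a'): window [0,0] length 1 -- new best
  Position 1 ('h'): window [0,1] length 2 -- new best
  Position 2 ('g'): window [0,2] length 3 -- new best
  Position 3 ('d'): window [0,3] length 4 -- new best
  Position 4 ('c'): window [0,4] length 5 -- new best
  Position 5 ('b'): window [0,5] length 6 -- new best
  Position 6 ('g'): repeat (last at 2), move window start to 3
  Position 6 ('g'): window [3,6] length 4
  Position 7 ('a'): window [3,7] length 5
  Position 8 ('h'): window [3,8] length 6
  Position 9 ('e'): window [3,9] length 7 -- new best
  Position 10 ('d'): repeat (last at 3), move window start to 4
  Position 10 ('d'): window [4,10] length 7
  Position 11 ('d'): repeat (last at 10), move window start to 11
  Position 11 ('d'): window [11,11] length 1
Longest substring with no repeats: "dcbgahe" with length 7

7


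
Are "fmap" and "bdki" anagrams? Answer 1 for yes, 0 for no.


Strings: "fmap", "bdki"
Sorted first:  afmp
Sorted second: bdik
Differ at position 0: 'a' vs 'b' => not anagrams

0


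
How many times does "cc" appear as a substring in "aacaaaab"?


Searching for "cc" in "aacaaaab"
Scanning each position:
  Position 0: "aa" => no
  Position 1: "ac" => no
  Position 2: "ca" => no
  Position 3: "aa" => no
  Position 4: "aa" => no
  Position 5: "aa" => no
  Position 6: "ab" => no
Total occurrences: 0

0


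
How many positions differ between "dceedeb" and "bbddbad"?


Comparing "dceedeb" and "bbddbad" position by position:
  Position 0: 'd' vs 'b' => DIFFER
  Position 1: 'c' vs 'b' => DIFFER
  Position 2: 'e' vs 'd' => DIFFER
  Position 3: 'e' vs 'd' => DIFFER
  Position 4: 'd' vs 'b' => DIFFER
  Position 5: 'e' vs 'a' => DIFFER
  Position 6: 'b' vs 'd' => DIFFER
Positions that differ: 7

7


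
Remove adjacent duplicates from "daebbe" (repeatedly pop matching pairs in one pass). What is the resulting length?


Input: daebbe
Stack-based adjacent duplicate removal:
  Read 'd': push. Stack: d
  Read 'a': push. Stack: da
  Read 'e': push. Stack: dae
  Read 'b': push. Stack: daeb
  Read 'b': matches stack top 'b' => pop. Stack: dae
  Read 'e': matches stack top 'e' => pop. Stack: da
Final stack: "da" (length 2)

2


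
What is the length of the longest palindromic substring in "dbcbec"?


Input: "dbcbec"
Checking substrings for palindromes:
  [1:4] "bcb" (len 3) => palindrome
Longest palindromic substring: "bcb" with length 3

3


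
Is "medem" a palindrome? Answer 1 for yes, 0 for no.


Input: medem
Reversed: medem
  Compare pos 0 ('m') with pos 4 ('m'): match
  Compare pos 1 ('e') with pos 3 ('e'): match
Result: palindrome

1


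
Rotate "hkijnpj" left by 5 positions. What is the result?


Input: "hkijnpj", rotate left by 5
First 5 characters: "hkijn"
Remaining characters: "pj"
Concatenate remaining + first: "pj" + "hkijn" = "pjhkijn"

pjhkijn


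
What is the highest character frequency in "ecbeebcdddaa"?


Input: ecbeebcdddaa
Character counts:
  'a': 2
  'b': 2
  'c': 2
  'd': 3
  'e': 3
Maximum frequency: 3

3


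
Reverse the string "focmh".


Input: focmh
Reading characters right to left:
  Position 4: 'h'
  Position 3: 'm'
  Position 2: 'c'
  Position 1: 'o'
  Position 0: 'f'
Reversed: hmcof

hmcof


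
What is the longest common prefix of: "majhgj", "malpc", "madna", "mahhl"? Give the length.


Words: majhgj, malpc, madna, mahhl
  Position 0: all 'm' => match
  Position 1: all 'a' => match
  Position 2: ('j', 'l', 'd', 'h') => mismatch, stop
LCP = "ma" (length 2)

2


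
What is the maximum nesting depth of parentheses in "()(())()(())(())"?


Input: "()(())()(())(())"
Tracking depth:
  Position 0 '(': depth becomes 1
  Position 1 ')': depth becomes 0
  Position 2 '(': depth becomes 1
  Position 3 '(': depth becomes 2
  Position 4 ')': depth becomes 1
  Position 5 ')': depth becomes 0
  Position 6 '(': depth becomes 1
  Position 7 ')': depth becomes 0
  Position 8 '(': depth becomes 1
  Position 9 '(': depth becomes 2
  Position 10 ')': depth becomes 1
  Position 11 ')': depth becomes 0
  Position 12 '(': depth becomes 1
  Position 13 '(': depth becomes 2
  Position 14 ')': depth becomes 1
  Position 15 ')': depth becomes 0
Maximum depth reached: 2

2


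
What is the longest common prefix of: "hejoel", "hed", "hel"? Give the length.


Words: hejoel, hed, hel
  Position 0: all 'h' => match
  Position 1: all 'e' => match
  Position 2: ('j', 'd', 'l') => mismatch, stop
LCP = "he" (length 2)

2


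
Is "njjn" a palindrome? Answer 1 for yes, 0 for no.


Input: njjn
Reversed: njjn
  Compare pos 0 ('n') with pos 3 ('n'): match
  Compare pos 1 ('j') with pos 2 ('j'): match
Result: palindrome

1


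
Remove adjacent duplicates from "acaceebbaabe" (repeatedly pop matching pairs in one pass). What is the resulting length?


Input: acaceebbaabe
Stack-based adjacent duplicate removal:
  Read 'a': push. Stack: a
  Read 'c': push. Stack: ac
  Read 'a': push. Stack: aca
  Read 'c': push. Stack: acac
  Read 'e': push. Stack: acace
  Read 'e': matches stack top 'e' => pop. Stack: acac
  Read 'b': push. Stack: acacb
  Read 'b': matches stack top 'b' => pop. Stack: acac
  Read 'a': push. Stack: acaca
  Read 'a': matches stack top 'a' => pop. Stack: acac
  Read 'b': push. Stack: acacb
  Read 'e': push. Stack: acacbe
Final stack: "acacbe" (length 6)

6


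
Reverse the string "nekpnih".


Input: nekpnih
Reading characters right to left:
  Position 6: 'h'
  Position 5: 'i'
  Position 4: 'n'
  Position 3: 'p'
  Position 2: 'k'
  Position 1: 'e'
  Position 0: 'n'
Reversed: hinpken

hinpken


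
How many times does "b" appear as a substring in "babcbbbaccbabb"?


Searching for "b" in "babcbbbaccbabb"
Scanning each position:
  Position 0: "b" => MATCH
  Position 1: "a" => no
  Position 2: "b" => MATCH
  Position 3: "c" => no
  Position 4: "b" => MATCH
  Position 5: "b" => MATCH
  Position 6: "b" => MATCH
  Position 7: "a" => no
  Position 8: "c" => no
  Position 9: "c" => no
  Position 10: "b" => MATCH
  Position 11: "a" => no
  Position 12: "b" => MATCH
  Position 13: "b" => MATCH
Total occurrences: 8

8


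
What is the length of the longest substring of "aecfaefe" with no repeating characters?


Input: "aecfaefe"
Sliding window (track last position of each char):
  Position 0 ('a'): window [0,0] length 1 -- new best
  Position 1 ('e'): window [0,1] length 2 -- new best
  Position 2 ('c'): window [0,2] length 3 -- new best
  Position 3 ('f'): window [0,3] length 4 -- new best
  Position 4 ('a'): repeat (last at 0), move window start to 1
  Position 4 ('a'): window [1,4] length 4
  Position 5 ('e'): repeat (last at 1), move window start to 2
  Position 5 ('e'): window [2,5] length 4
  Position 6 ('f'): repeat (last at 3), move window start to 4
  Position 6 ('f'): window [4,6] length 3
  Position 7 ('e'): repeat (last at 5), move window start to 6
  Position 7 ('e'): window [6,7] length 2
Longest substring with no repeats: "aecf" with length 4

4


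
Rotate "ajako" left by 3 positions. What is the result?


Input: "ajako", rotate left by 3
First 3 characters: "aja"
Remaining characters: "ko"
Concatenate remaining + first: "ko" + "aja" = "koaja"

koaja


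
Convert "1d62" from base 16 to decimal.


Input: "1d62" in base 16
Positional expansion:
  Digit '1' (value 1) x 16^3 = 4096
  Digit 'd' (value 13) x 16^2 = 3328
  Digit '6' (value 6) x 16^1 = 96
  Digit '2' (value 2) x 16^0 = 2
Sum = 7522

7522


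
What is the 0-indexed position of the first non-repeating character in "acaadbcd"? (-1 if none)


Input: acaadbcd
Character frequencies:
  'a': 3
  'b': 1
  'c': 2
  'd': 2
Scanning left to right for freq == 1:
  Position 0 ('a'): freq=3, skip
  Position 1 ('c'): freq=2, skip
  Position 2 ('a'): freq=3, skip
  Position 3 ('a'): freq=3, skip
  Position 4 ('d'): freq=2, skip
  Position 5 ('b'): unique! => answer = 5

5


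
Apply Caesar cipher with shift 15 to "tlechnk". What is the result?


Caesar cipher: shift "tlechnk" by 15
  't' (pos 19) + 15 = pos 8 = 'i'
  'l' (pos 11) + 15 = pos 0 = 'a'
  'e' (pos 4) + 15 = pos 19 = 't'
  'c' (pos 2) + 15 = pos 17 = 'r'
  'h' (pos 7) + 15 = pos 22 = 'w'
  'n' (pos 13) + 15 = pos 2 = 'c'
  'k' (pos 10) + 15 = pos 25 = 'z'
Result: iatrwcz

iatrwcz


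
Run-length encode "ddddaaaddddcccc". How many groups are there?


Input: ddddaaaddddcccc
Scanning for consecutive runs:
  Group 1: 'd' x 4 (positions 0-3)
  Group 2: 'a' x 3 (positions 4-6)
  Group 3: 'd' x 4 (positions 7-10)
  Group 4: 'c' x 4 (positions 11-14)
Total groups: 4

4


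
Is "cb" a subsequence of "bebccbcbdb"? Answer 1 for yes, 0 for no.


Check if "cb" is a subsequence of "bebccbcbdb"
Greedy scan:
  Position 0 ('b'): no match needed
  Position 1 ('e'): no match needed
  Position 2 ('b'): no match needed
  Position 3 ('c'): matches sub[0] = 'c'
  Position 4 ('c'): no match needed
  Position 5 ('b'): matches sub[1] = 'b'
  Position 6 ('c'): no match needed
  Position 7 ('b'): no match needed
  Position 8 ('d'): no match needed
  Position 9 ('b'): no match needed
All 2 characters matched => is a subsequence

1


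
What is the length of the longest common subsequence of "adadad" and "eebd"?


LCS of "adadad" and "eebd"
DP table:
           e    e    b    d
      0    0    0    0    0
  a   0    0    0    0    0
  d   0    0    0    0    1
  a   0    0    0    0    1
  d   0    0    0    0    1
  a   0    0    0    0    1
  d   0    0    0    0    1
LCS length = dp[6][4] = 1

1


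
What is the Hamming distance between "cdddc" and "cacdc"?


Comparing "cdddc" and "cacdc" position by position:
  Position 0: 'c' vs 'c' => same
  Position 1: 'd' vs 'a' => differ
  Position 2: 'd' vs 'c' => differ
  Position 3: 'd' vs 'd' => same
  Position 4: 'c' vs 'c' => same
Total differences (Hamming distance): 2

2


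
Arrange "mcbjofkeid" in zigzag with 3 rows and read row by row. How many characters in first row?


Zigzag "mcbjofkeid" into 3 rows:
Placing characters:
  'm' => row 0
  'c' => row 1
  'b' => row 2
  'j' => row 1
  'o' => row 0
  'f' => row 1
  'k' => row 2
  'e' => row 1
  'i' => row 0
  'd' => row 1
Rows:
  Row 0: "moi"
  Row 1: "cjfed"
  Row 2: "bk"
First row length: 3

3


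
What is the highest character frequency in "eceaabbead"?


Input: eceaabbead
Character counts:
  'a': 3
  'b': 2
  'c': 1
  'd': 1
  'e': 3
Maximum frequency: 3

3


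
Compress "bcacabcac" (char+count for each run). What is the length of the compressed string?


Input: bcacabcac
Runs:
  'b' x 1 => "b1"
  'c' x 1 => "c1"
  'a' x 1 => "a1"
  'c' x 1 => "c1"
  'a' x 1 => "a1"
  'b' x 1 => "b1"
  'c' x 1 => "c1"
  'a' x 1 => "a1"
  'c' x 1 => "c1"
Compressed: "b1c1a1c1a1b1c1a1c1"
Compressed length: 18

18


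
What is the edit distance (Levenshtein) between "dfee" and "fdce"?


Computing edit distance: "dfee" -> "fdce"
DP table:
           f    d    c    e
      0    1    2    3    4
  d   1    1    1    2    3
  f   2    1    2    2    3
  e   3    2    2    3    2
  e   4    3    3    3    3
Edit distance = dp[4][4] = 3

3


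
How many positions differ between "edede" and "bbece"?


Comparing "edede" and "bbece" position by position:
  Position 0: 'e' vs 'b' => DIFFER
  Position 1: 'd' vs 'b' => DIFFER
  Position 2: 'e' vs 'e' => same
  Position 3: 'd' vs 'c' => DIFFER
  Position 4: 'e' vs 'e' => same
Positions that differ: 3

3


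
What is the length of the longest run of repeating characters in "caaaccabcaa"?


Input: "caaaccabcaa"
Scanning for longest run:
  Position 1 ('a'): new char, reset run to 1
  Position 2 ('a'): continues run of 'a', length=2
  Position 3 ('a'): continues run of 'a', length=3
  Position 4 ('c'): new char, reset run to 1
  Position 5 ('c'): continues run of 'c', length=2
  Position 6 ('a'): new char, reset run to 1
  Position 7 ('b'): new char, reset run to 1
  Position 8 ('c'): new char, reset run to 1
  Position 9 ('a'): new char, reset run to 1
  Position 10 ('a'): continues run of 'a', length=2
Longest run: 'a' with length 3

3


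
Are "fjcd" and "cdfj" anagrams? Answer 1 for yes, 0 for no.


Strings: "fjcd", "cdfj"
Sorted first:  cdfj
Sorted second: cdfj
Sorted forms match => anagrams

1


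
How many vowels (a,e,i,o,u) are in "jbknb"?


Input: jbknb
Checking each character:
  'j' at position 0: consonant
  'b' at position 1: consonant
  'k' at position 2: consonant
  'n' at position 3: consonant
  'b' at position 4: consonant
Total vowels: 0

0


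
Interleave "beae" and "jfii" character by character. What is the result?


Interleaving "beae" and "jfii":
  Position 0: 'b' from first, 'j' from second => "bj"
  Position 1: 'e' from first, 'f' from second => "ef"
  Position 2: 'a' from first, 'i' from second => "ai"
  Position 3: 'e' from first, 'i' from second => "ei"
Result: bjefaiei

bjefaiei
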